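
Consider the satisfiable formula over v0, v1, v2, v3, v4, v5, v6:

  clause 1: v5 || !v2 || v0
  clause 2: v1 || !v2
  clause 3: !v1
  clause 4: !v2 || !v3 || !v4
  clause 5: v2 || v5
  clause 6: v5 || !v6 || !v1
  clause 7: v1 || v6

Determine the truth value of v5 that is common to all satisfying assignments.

Suppose v5 = false.
The clause (!v1) is unit, so v1 = false.
The clause (!v2) is unit, so v2 = false.
But (v2) is also a unit clause — contradiction.
So every satisfying assignment has v5 = True.

True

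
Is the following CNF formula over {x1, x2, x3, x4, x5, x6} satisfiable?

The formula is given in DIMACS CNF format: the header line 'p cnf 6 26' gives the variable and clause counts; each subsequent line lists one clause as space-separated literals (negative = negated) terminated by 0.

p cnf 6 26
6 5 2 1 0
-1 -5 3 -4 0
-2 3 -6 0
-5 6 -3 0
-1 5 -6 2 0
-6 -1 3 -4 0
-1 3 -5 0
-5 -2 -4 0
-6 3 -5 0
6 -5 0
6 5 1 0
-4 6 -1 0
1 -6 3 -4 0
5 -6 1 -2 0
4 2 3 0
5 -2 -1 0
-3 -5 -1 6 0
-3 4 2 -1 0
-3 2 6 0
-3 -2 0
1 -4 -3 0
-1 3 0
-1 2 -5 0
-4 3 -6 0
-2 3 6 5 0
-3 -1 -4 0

Branch on x6: set x6 = True.
Branch on x2: set x2 = False.
Branch on x1: set x1 = False.
Branch on x3: set x3 = True.
Unit clause (¬x4) forces x4 = False.
No clause remains; x5 is free.
A satisfying assignment: x1 ↦ False, x2 ↦ False, x3 ↦ True, x4 ↦ False, x5 ↦ True, x6 ↦ True.

Yes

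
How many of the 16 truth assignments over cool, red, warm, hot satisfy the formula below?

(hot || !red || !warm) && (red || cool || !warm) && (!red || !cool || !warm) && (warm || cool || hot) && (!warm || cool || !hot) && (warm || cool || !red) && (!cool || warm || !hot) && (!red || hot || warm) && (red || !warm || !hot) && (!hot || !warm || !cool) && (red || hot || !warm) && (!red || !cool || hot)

2

There are 2^4 = 16 truth assignments over (cool, red, warm, hot).
Split on hot. With hot = true, the clauses containing hot are satisfied and !hot drops from the rest; 1 of the 2^3 = 8 assignments to the other variables satisfy what remains.
With hot = false, by the same count on the reduced clause set, 1 assignment works.
(One model: cool=F, red=F, warm=F, hot=T.)
Total: 1 + 1 = 2.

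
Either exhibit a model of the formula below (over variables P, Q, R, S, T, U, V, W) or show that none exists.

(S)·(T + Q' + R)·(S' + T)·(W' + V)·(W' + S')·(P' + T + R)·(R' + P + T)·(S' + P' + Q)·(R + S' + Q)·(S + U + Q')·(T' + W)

UNSATISFIABLE

The clause (S) is unit, so S = 1.
The clause (T) is unit, so T = 1.
The clause (W') is unit, so W = 0.
That conflicts with the unit clause (W).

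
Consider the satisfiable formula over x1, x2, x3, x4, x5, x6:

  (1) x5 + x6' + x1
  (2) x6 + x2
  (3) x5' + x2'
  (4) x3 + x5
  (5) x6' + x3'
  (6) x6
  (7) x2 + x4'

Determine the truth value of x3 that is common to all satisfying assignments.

False

Suppose x3 = 1.
Unit clause (x6') forces x6 = 0.
But (x6) is also a unit clause — contradiction.
So every satisfying assignment has x3 = False.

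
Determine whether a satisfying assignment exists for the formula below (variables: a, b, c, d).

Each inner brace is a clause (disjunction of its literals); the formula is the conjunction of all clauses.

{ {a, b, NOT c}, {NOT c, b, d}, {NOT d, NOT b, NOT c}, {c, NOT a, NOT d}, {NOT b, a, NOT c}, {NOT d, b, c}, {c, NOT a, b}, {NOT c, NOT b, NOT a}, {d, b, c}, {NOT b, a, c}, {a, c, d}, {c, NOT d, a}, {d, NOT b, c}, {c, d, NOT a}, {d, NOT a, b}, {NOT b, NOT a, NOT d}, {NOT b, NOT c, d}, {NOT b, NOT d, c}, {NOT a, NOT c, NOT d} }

Try a = true.
Try c = true.
From the singleton clause (NOT b), b = false.
From the singleton clause (d), d = true.
Now (NOT d) is unsatisfied and unit — conflict.
So c must be the other value — set c = false.
From the singleton clause (NOT d), d = false.
Now (d) is unsatisfied and unit — conflict.
Either choice for c ends in contradiction.
So a must be the other value — set a = false.
Try b = true.
From the singleton clause (NOT c), c = false.
Now (c) is unsatisfied and unit — conflict.
So b must be the other value — set b = false.
From the singleton clause (NOT c), c = false.
From the singleton clause (NOT d), d = false.
Now (d) is unsatisfied and unit — conflict.
Either choice for b ends in contradiction.
Either choice for a ends in contradiction.
No assignment satisfies every clause.

Unsatisfiable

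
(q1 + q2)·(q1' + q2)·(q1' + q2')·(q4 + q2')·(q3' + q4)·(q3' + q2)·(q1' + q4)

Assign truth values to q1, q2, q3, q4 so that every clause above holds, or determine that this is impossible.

Case q1 = 0:
From the singleton clause (q2), q2 = 1.
From the singleton clause (q4), q4 = 1.
All clauses hold; q3 can take either value.

q1: 0; q2: 1; q3: 0; q4: 1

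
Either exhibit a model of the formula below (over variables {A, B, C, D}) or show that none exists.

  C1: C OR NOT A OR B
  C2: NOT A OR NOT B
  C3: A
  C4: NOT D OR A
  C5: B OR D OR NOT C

A: true; B: false; C: true; D: true

The clause (A) is unit, so A = true.
The clause (NOT B) is unit, so B = false.
The clause (C) is unit, so C = true.
The clause (D) is unit, so D = true.
All clauses are satisfied.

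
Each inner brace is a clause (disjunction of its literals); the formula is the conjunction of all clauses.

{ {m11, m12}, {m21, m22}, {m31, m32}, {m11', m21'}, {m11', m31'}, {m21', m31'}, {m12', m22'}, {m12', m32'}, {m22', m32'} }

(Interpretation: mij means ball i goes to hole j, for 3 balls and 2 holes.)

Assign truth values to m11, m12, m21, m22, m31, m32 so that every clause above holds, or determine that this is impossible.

Branch on m11: set m11 = 1.
The clause (m21') is unit, so m21 = 0.
The clause (m22) is unit, so m22 = 1.
The clause (m31') is unit, so m31 = 0.
The clause (m32) is unit, so m32 = 1.
That conflicts with the unit clause (m32').
That branch fails; take m11 = 0 instead.
The clause (m12) is unit, so m12 = 1.
The clause (m22') is unit, so m22 = 0.
The clause (m21) is unit, so m21 = 1.
The clause (m31') is unit, so m31 = 0.
The clause (m32) is unit, so m32 = 1.
That conflicts with the unit clause (m32').
Neither m11 = 1 nor m11 = 0 works.

UNSATISFIABLE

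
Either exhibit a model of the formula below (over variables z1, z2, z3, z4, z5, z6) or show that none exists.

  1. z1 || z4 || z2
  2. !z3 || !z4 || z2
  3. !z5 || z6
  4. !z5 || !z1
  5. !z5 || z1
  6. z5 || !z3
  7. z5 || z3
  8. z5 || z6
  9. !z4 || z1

UNSATISFIABLE

Try z5 = false.
The clause (!z3) is unit, so z3 = false.
But (z3) is also a unit clause — contradiction.
Backtrack on z5: now try z5 = true.
The clause (z6) is unit, so z6 = true.
The clause (!z1) is unit, so z1 = false.
But (z1) is also a unit clause — contradiction.
Neither z5 = true nor z5 = false works.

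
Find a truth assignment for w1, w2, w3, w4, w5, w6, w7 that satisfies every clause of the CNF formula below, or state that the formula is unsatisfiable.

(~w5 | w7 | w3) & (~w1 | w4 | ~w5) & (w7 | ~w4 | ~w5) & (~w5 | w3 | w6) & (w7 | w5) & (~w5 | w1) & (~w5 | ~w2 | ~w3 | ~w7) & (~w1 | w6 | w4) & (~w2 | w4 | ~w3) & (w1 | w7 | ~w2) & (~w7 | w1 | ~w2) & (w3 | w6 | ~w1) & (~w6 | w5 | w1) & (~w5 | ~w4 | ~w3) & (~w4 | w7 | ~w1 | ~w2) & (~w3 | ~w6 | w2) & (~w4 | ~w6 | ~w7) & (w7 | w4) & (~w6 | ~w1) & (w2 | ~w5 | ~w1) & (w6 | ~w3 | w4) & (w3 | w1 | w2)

w1: 0; w2: 0; w3: 1; w4: 1; w5: 0; w6: 0; w7: 1

Suppose w7 = 1.
Suppose w5 = 0.
Suppose w1 = 0.
Unit clause (~w2) forces w2 = 0.
Unit clause (~w6) forces w6 = 0.
Unit clause (w3) forces w3 = 1.
Unit clause (w4) forces w4 = 1.
All clauses are satisfied.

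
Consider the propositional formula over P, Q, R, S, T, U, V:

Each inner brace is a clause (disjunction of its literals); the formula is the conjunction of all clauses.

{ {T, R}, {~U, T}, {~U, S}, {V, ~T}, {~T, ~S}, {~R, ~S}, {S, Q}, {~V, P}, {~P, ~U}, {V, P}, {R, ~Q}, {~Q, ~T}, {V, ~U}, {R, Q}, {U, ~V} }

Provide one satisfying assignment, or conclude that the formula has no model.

P ↦ 1,  Q ↦ 1,  R ↦ 1,  S ↦ 0,  T ↦ 0,  U ↦ 0,  V ↦ 0

Branch on T: set T = 0.
(R) alone gives R = 1.
(~U) alone gives U = 0.
(~S) alone gives S = 0.
(Q) alone gives Q = 1.
(~V) alone gives V = 0.
(P) alone gives P = 1.
This assignment satisfies each clause.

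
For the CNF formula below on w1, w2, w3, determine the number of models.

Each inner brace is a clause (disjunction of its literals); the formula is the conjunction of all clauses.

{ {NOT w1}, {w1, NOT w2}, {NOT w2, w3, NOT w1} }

2

There are 2^3 = 8 truth assignments over (w1, w2, w3).
Check each against the 3 clauses (columns in the order w1, w2, w3):
  F F F  ✓ satisfies all
  F F T  ✓ satisfies all
  F T F  ✗ fails (w1 OR NOT w2)
  F T T  ✗ fails (w1 OR NOT w2)
  T F F  ✗ fails (NOT w1)
  T F T  ✗ fails (NOT w1)
  T T F  ✗ fails (NOT w1)
  T T T  ✗ fails (NOT w1)
2 of the 8 rows are models.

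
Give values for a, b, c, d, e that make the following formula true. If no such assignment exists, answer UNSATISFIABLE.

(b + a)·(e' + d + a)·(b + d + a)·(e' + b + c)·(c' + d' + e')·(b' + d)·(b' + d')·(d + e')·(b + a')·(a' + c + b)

UNSATISFIABLE

Try b = 1.
The clause (d) is unit, so d = 1.
That conflicts with the unit clause (d').
So b must be the other value — set b = 0.
The clause (a) is unit, so a = 1.
That conflicts with the unit clause (a').
Both values of b lead to a conflict.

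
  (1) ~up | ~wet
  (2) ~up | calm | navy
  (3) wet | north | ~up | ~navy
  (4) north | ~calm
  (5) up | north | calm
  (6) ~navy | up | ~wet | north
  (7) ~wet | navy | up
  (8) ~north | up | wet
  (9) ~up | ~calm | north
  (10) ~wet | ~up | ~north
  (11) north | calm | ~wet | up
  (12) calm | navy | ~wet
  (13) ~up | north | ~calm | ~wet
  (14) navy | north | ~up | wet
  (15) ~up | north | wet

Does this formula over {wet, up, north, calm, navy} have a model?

Branch on up: set up = 1.
(~wet) alone gives wet = 0.
(north) alone gives north = 1.
Branch on calm: set calm = 1.
All clauses hold; navy can take either value.
A satisfying assignment: wet: 0; up: 1; north: 1; calm: 1; navy: 0.

Satisfiable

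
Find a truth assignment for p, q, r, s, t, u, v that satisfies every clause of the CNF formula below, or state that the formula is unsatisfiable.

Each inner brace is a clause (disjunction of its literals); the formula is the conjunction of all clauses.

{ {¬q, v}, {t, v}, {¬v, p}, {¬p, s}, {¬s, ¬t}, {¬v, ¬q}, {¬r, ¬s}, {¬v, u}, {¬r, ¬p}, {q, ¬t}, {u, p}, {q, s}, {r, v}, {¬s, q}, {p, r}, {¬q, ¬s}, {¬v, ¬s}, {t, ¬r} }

UNSATISFIABLE

Try q = False.
(¬t) alone gives t = False.
(v) alone gives v = True.
(p) alone gives p = True.
(s) alone gives s = True.
Now (¬s) is unsatisfied and unit — conflict.
Undo q and try q = True.
(v) alone gives v = True.
Now (¬v) is unsatisfied and unit — conflict.
Neither q = True nor q = False works.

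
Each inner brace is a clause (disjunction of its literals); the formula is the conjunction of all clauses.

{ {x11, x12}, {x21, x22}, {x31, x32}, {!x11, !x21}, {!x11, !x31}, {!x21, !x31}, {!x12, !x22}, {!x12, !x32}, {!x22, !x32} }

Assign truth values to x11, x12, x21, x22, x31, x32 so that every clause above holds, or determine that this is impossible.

Branch on x11: set x11 = true.
The clause (!x21) is unit, so x21 = false.
The clause (x22) is unit, so x22 = true.
The clause (!x31) is unit, so x31 = false.
The clause (x32) is unit, so x32 = true.
Now (!x32) is unsatisfied and unit — conflict.
That branch fails; take x11 = false instead.
The clause (x12) is unit, so x12 = true.
The clause (!x22) is unit, so x22 = false.
The clause (x21) is unit, so x21 = true.
The clause (!x31) is unit, so x31 = false.
The clause (x32) is unit, so x32 = true.
Now (!x32) is unsatisfied and unit — conflict.
Either choice for x11 ends in contradiction.

UNSATISFIABLE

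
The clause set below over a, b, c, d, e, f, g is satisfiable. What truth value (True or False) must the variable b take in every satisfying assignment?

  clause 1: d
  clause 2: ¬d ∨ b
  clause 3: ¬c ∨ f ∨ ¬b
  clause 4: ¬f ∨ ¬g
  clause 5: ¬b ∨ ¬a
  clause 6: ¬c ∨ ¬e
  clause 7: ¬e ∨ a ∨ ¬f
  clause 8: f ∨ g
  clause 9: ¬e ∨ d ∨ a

True

Suppose b = False.
(d) alone gives d = True.
Now (¬d) is unsatisfied and unit — conflict.
So every satisfying assignment has b = True.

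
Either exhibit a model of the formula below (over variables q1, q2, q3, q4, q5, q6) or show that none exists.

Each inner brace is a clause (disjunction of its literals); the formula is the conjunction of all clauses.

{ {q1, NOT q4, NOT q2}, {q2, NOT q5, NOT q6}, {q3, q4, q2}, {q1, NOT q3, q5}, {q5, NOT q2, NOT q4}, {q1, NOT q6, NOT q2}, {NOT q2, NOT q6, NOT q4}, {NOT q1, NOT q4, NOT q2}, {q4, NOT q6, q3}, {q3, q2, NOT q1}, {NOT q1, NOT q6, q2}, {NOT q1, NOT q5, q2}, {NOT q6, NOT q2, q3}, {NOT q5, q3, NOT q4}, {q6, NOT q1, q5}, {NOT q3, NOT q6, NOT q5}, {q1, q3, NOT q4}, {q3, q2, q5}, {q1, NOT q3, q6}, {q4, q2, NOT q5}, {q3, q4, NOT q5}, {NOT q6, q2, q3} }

Case q1 = false:
Case q4 = false:
Case q3 = false:
From the singleton clause (q2), q2 = true.
From the singleton clause (NOT q6), q6 = false.
From the singleton clause (NOT q5), q5 = false.
Every clause now holds.

q1: false, q2: true, q3: false, q4: false, q5: false, q6: false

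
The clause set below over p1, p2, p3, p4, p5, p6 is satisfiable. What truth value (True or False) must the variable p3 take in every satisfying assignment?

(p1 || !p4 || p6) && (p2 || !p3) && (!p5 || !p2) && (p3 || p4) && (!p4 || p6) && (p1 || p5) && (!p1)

False

Suppose p3 = true.
The clause (p2) is unit, so p2 = true.
The clause (!p5) is unit, so p5 = false.
The clause (p1) is unit, so p1 = true.
But (!p1) is also a unit clause — contradiction.
So every satisfying assignment has p3 = False.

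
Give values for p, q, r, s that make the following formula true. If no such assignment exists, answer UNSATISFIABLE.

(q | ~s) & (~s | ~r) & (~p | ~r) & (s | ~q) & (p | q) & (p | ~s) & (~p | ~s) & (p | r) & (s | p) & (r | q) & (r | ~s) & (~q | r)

UNSATISFIABLE

Branch on q: set q = 1.
Unit clause (s) forces s = 1.
Unit clause (~r) forces r = 0.
That conflicts with the unit clause (r).
Backtrack on q: now try q = 0.
Unit clause (~s) forces s = 0.
Unit clause (p) forces p = 1.
Unit clause (~r) forces r = 0.
That conflicts with the unit clause (r).
Both values of q lead to a conflict.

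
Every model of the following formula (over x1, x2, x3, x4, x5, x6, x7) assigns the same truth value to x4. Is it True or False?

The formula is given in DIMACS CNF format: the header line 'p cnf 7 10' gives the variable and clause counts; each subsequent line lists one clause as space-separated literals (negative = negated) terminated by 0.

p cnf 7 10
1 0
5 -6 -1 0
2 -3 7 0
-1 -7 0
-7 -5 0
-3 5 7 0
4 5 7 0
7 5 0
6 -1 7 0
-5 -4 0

Suppose x4 = True.
Unit clause (x1) forces x1 = True.
Unit clause (¬x7) forces x7 = False.
Unit clause (x5) forces x5 = True.
But (¬x5) is also a unit clause — contradiction.
So every satisfying assignment has x4 = False.

False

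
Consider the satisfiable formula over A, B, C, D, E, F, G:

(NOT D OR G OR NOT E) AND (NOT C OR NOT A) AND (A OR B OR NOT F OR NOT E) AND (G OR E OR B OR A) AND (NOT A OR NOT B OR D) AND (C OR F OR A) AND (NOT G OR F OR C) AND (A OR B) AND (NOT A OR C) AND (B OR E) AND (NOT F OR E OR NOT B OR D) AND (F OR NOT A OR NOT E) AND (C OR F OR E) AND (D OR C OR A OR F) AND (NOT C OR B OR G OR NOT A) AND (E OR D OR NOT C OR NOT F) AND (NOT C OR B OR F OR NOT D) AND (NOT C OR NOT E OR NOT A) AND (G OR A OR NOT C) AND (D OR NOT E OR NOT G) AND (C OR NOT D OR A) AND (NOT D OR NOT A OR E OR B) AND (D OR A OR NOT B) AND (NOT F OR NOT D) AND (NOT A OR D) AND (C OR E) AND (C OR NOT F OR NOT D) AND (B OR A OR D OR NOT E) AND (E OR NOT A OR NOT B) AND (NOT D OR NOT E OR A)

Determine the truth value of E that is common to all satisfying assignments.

False

Suppose E = true.
Suppose D = false.
Unit clause (NOT G) forces G = false.
Unit clause (NOT A) forces A = false.
Unit clause (B) forces B = true.
That conflicts with the unit clause (NOT B).
So D must be the other value — set D = true.
Unit clause (G) forces G = true.
Unit clause (NOT F) forces F = false.
Unit clause (C) forces C = true.
Unit clause (NOT A) forces A = false.
That conflicts with the unit clause (A).
Both values of D lead to a conflict.
So every satisfying assignment has E = False.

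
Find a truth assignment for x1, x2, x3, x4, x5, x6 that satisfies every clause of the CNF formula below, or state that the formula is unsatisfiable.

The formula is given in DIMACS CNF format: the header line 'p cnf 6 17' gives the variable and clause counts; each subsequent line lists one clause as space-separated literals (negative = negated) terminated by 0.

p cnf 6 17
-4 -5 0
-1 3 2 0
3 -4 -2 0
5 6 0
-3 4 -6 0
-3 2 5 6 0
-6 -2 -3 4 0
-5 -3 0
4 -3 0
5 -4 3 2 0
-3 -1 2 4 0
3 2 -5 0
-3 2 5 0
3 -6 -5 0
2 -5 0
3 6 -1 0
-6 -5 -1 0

x1=False, x2=False, x3=False, x4=False, x5=False, x6=True

Case x4 = False:
From the singleton clause (¬x3), x3 = False.
Case x1 = False:
Case x5 = False:
From the singleton clause (x6), x6 = True.
No clause remains; x2 is free.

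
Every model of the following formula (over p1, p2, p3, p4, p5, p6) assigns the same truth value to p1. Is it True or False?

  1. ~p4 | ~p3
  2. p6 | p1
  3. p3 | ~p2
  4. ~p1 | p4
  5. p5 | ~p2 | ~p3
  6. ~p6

True

Suppose p1 = 0.
The clause (p6) is unit, so p6 = 1.
Now (~p6) is unsatisfied and unit — conflict.
So every satisfying assignment has p1 = True.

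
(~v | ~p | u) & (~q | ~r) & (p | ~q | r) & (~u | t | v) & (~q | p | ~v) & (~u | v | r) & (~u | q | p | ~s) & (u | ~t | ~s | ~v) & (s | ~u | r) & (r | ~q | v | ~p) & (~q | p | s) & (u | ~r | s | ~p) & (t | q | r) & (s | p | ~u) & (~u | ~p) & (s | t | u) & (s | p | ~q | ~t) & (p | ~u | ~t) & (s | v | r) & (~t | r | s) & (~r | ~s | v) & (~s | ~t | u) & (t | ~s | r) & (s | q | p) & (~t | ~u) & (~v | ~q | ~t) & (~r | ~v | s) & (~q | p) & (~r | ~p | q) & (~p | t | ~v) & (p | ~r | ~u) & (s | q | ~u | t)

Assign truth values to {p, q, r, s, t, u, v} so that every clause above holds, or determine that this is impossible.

p=0, q=0, r=1, s=1, t=0, u=0, v=1

Try q = 0.
Try t = 0.
From the singleton clause (r), r = 1.
From the singleton clause (~p), p = 0.
From the singleton clause (s), s = 1.
From the singleton clause (~u), u = 0.
From the singleton clause (v), v = 1.
Every clause now holds.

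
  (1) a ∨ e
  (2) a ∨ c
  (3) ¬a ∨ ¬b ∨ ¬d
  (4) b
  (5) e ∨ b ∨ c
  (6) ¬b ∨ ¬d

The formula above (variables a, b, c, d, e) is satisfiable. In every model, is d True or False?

False

Suppose d = True.
Unit clause (b) forces b = True.
But (¬b) is also a unit clause — contradiction.
So every satisfying assignment has d = False.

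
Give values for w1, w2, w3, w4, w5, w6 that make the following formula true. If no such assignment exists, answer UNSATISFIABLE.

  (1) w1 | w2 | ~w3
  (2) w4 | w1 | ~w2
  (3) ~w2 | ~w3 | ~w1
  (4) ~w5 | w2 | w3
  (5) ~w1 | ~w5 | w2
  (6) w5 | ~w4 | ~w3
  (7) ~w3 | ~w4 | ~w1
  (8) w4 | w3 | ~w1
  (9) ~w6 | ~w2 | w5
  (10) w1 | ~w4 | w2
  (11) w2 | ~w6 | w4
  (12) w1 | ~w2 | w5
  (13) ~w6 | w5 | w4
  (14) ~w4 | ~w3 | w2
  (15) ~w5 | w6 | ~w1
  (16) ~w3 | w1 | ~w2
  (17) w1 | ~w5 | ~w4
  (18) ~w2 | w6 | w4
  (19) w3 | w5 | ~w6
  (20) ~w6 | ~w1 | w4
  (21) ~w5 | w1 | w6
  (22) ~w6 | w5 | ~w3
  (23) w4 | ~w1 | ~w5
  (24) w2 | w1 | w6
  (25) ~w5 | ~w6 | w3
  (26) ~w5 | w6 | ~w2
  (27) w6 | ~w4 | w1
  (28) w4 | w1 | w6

Branch on w1: set w1 = 1.
Branch on w2: set w2 = 1.
The clause (~w3) is unit, so w3 = 0.
The clause (w4) is unit, so w4 = 1.
Branch on w6: set w6 = 0.
The clause (~w5) is unit, so w5 = 0.
Every clause now holds.

w1 ↦ 1, w2 ↦ 1, w3 ↦ 0, w4 ↦ 1, w5 ↦ 0, w6 ↦ 0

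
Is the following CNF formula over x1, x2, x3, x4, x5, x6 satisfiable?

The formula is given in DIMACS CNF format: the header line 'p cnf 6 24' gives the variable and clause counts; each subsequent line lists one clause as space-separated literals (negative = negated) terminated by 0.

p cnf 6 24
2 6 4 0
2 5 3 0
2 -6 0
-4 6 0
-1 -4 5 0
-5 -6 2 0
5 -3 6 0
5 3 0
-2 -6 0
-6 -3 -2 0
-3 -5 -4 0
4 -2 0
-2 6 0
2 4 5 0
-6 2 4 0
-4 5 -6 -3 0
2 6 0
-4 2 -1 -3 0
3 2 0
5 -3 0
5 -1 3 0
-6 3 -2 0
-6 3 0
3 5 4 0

Case x2 = True:
(¬x6) alone gives x6 = False.
But (x6) is also a unit clause — contradiction.
Undo x2 and try x2 = False.
(¬x6) alone gives x6 = False.
But (x6) is also a unit clause — contradiction.
Both values of x2 lead to a conflict.
No assignment satisfies every clause.

Unsatisfiable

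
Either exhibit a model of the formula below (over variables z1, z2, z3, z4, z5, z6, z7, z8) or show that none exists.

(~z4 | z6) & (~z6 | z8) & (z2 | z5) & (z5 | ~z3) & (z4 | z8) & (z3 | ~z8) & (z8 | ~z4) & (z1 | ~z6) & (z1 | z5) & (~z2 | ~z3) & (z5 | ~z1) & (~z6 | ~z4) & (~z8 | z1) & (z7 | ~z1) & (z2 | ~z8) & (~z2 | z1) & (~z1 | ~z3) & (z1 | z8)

UNSATISFIABLE

Branch on z4: set z4 = 0.
The clause (z8) is unit, so z8 = 1.
The clause (z3) is unit, so z3 = 1.
The clause (z5) is unit, so z5 = 1.
The clause (~z2) is unit, so z2 = 0.
But (z2) is also a unit clause — contradiction.
Undo z4 and try z4 = 1.
The clause (z6) is unit, so z6 = 1.
But (~z6) is also a unit clause — contradiction.
Both values of z4 lead to a conflict.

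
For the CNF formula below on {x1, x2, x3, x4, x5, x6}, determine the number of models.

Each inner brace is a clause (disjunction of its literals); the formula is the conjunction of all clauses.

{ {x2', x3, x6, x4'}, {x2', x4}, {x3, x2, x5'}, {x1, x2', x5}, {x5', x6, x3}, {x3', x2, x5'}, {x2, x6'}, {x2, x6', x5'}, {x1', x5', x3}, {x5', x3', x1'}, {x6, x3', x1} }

There are 2^6 = 64 truth assignments over (x1, x2, x3, x4, x5, x6).
Split on x1. With x1 = 1, the clauses containing x1 are satisfied and x1' drops from the rest; 7 of the 2^5 = 32 assignments to the other variables satisfy what remains.
With x1 = 0, by the same count on the reduced clause set, 4 assignments work.
Total: 7 + 4 = 11.

11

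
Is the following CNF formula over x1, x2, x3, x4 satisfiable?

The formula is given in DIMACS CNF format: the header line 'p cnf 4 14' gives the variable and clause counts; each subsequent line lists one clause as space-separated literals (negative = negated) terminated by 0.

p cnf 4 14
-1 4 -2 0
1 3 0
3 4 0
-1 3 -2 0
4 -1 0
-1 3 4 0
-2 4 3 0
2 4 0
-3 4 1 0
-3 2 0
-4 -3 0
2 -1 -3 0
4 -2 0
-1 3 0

Case x1 = True:
From the singleton clause (x4), x4 = True.
From the singleton clause (¬x3), x3 = False.
But (x3) is also a unit clause — contradiction.
Undo x1 and try x1 = False.
From the singleton clause (x3), x3 = True.
From the singleton clause (x4), x4 = True.
But (¬x4) is also a unit clause — contradiction.
Both values of x1 lead to a conflict.
No assignment satisfies every clause.

Unsatisfiable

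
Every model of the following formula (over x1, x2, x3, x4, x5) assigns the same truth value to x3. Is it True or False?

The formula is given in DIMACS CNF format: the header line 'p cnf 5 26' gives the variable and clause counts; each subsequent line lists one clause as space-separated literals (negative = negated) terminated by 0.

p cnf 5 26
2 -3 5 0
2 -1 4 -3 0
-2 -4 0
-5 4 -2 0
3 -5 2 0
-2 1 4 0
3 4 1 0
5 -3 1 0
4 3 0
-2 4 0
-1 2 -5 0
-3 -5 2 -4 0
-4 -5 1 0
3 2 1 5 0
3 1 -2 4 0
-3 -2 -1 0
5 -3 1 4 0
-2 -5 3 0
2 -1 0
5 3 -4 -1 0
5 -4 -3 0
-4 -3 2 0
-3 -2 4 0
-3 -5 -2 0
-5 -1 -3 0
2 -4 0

Suppose x3 = False.
From the singleton clause (x4), x4 = True.
From the singleton clause (¬x2), x2 = False.
But (x2) is also a unit clause — contradiction.
So every satisfying assignment has x3 = True.

True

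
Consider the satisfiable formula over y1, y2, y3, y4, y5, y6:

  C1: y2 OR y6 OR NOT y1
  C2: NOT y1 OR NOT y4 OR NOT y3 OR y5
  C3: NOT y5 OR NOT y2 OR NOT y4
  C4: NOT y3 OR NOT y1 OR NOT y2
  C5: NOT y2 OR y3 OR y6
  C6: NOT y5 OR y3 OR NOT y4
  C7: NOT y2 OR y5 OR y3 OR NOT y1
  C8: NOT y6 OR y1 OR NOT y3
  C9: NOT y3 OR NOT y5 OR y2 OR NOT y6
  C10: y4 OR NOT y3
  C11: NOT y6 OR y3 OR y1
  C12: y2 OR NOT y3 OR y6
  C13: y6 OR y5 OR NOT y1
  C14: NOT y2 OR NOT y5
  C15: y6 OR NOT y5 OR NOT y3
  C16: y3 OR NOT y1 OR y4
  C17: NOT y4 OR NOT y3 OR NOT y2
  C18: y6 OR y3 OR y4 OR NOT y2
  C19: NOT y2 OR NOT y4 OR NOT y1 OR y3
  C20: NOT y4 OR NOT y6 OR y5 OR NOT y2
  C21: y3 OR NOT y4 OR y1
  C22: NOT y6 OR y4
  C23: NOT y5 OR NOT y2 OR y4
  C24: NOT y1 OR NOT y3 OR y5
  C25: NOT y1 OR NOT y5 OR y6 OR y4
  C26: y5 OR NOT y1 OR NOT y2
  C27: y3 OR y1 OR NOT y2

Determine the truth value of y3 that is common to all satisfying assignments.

False

Suppose y3 = true.
(y4) alone gives y4 = true.
(NOT y2) alone gives y2 = false.
(y6) alone gives y6 = true.
(y1) alone gives y1 = true.
(y5) alone gives y5 = true.
Now (NOT y5) is unsatisfied and unit — conflict.
So every satisfying assignment has y3 = False.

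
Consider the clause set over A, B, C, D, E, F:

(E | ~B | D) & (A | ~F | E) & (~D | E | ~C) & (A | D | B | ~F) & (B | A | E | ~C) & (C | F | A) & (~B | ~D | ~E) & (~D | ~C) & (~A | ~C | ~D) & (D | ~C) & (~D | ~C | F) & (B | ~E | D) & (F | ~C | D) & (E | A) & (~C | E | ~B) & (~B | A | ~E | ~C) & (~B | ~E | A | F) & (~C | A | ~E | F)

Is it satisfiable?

Case D = 1:
(~C) alone gives C = 0.
Case F = 1:
Case A = 1:
Case B = 0:
Every clause is now satisfied; E is unconstrained.
A satisfying assignment: A: 1,  B: 0,  C: 0,  D: 1,  E: 0,  F: 1.

Satisfiable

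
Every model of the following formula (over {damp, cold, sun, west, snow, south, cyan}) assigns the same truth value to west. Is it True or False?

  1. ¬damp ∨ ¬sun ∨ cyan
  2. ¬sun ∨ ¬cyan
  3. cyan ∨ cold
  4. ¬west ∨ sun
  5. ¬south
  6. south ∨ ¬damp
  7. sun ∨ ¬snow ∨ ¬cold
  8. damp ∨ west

Suppose west = False.
From the singleton clause (¬south), south = False.
From the singleton clause (¬damp), damp = False.
That conflicts with the unit clause (damp).
So every satisfying assignment has west = True.

True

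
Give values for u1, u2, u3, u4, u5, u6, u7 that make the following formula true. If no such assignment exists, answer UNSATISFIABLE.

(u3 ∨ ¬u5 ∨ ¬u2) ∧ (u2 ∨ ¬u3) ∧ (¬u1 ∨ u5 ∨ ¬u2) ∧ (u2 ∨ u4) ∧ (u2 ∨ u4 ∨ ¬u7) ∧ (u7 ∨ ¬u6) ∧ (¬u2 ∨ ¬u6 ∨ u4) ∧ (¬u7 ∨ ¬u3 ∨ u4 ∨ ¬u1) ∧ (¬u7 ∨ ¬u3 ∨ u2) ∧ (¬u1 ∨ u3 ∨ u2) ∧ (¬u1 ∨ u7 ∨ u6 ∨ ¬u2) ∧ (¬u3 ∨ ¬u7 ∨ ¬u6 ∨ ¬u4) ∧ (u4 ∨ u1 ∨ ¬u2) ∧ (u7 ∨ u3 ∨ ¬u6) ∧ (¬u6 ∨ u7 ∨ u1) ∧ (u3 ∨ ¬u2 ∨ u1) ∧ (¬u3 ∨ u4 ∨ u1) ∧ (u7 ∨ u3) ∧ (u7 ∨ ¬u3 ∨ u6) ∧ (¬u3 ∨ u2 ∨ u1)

u1=False; u2=True; u3=True; u4=True; u5=False; u6=False; u7=True

Branch on u2: set u2 = True.
Branch on u3: set u3 = True.
Branch on u1: set u1 = False.
From the singleton clause (u4), u4 = True.
Branch on u7: set u7 = True.
From the singleton clause (¬u6), u6 = False.
Every clause is now satisfied; u5 is unconstrained.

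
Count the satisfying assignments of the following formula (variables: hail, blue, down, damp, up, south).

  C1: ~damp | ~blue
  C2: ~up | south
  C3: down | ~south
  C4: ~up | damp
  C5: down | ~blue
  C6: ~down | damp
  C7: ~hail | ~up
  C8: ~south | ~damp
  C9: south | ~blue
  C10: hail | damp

5

There are 2^6 = 64 truth assignments over (hail, blue, down, damp, up, south).
Split on up. With up = 1, the clauses containing up are satisfied and ~up drops from the rest; 0 of the 2^5 = 32 assignments to the other variables satisfy what remains.
With up = 0, by the same count on the reduced clause set, 5 assignments work.
(One model: hail=F, blue=F, down=F, damp=T, up=F, south=F.)
Total: 0 + 5 = 5.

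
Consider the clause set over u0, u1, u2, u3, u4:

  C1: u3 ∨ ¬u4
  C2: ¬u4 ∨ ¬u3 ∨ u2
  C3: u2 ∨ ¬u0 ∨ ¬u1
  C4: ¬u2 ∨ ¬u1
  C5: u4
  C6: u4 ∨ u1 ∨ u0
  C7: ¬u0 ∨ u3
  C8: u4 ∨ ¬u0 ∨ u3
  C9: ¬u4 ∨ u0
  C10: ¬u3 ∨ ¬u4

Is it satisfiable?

Unsatisfiable

The clause (u4) is unit, so u4 = True.
The clause (u3) is unit, so u3 = True.
That conflicts with the unit clause (¬u3).
No assignment satisfies every clause.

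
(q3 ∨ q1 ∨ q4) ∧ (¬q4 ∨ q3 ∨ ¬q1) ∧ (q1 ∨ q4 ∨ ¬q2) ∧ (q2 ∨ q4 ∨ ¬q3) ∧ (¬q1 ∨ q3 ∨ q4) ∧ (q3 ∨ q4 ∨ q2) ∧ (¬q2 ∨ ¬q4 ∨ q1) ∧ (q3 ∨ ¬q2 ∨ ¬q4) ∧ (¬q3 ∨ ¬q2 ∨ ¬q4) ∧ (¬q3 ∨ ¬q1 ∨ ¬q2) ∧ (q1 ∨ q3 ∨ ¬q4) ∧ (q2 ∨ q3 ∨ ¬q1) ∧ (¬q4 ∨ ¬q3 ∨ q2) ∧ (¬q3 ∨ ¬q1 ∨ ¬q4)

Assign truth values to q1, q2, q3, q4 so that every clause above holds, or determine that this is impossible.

UNSATISFIABLE

Suppose q3 = True.
Suppose q2 = True.
From the singleton clause (¬q4), q4 = False.
From the singleton clause (q1), q1 = True.
But (¬q1) is also a unit clause — contradiction.
That branch fails; take q2 = False instead.
From the singleton clause (q4), q4 = True.
But (¬q4) is also a unit clause — contradiction.
Neither q2 = True nor q2 = False works.
That branch fails; take q3 = False instead.
Suppose q1 = True.
From the singleton clause (¬q4), q4 = False.
But (q4) is also a unit clause — contradiction.
That branch fails; take q1 = False instead.
From the singleton clause (q4), q4 = True.
But (¬q4) is also a unit clause — contradiction.
Neither q1 = True nor q1 = False works.
Neither q3 = True nor q3 = False works.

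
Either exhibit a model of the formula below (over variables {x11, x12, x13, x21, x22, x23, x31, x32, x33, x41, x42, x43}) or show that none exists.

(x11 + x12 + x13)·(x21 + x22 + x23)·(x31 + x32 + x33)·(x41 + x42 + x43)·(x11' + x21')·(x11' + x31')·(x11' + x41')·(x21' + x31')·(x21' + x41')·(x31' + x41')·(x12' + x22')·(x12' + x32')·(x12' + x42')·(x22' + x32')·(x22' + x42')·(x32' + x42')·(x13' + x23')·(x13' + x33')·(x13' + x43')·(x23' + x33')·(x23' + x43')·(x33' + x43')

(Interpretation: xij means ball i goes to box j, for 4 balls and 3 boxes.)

Suppose x11 = 0.
Suppose x12 = 1.
(x22') alone gives x22 = 0.
(x32') alone gives x32 = 0.
(x42') alone gives x42 = 0.
Suppose x21 = 1.
(x31') alone gives x31 = 0.
(x33) alone gives x33 = 1.
(x41') alone gives x41 = 0.
(x43) alone gives x43 = 1.
That conflicts with the unit clause (x43').
So x21 must be the other value — set x21 = 0.
(x23) alone gives x23 = 1.
(x13') alone gives x13 = 0.
(x33') alone gives x33 = 0.
(x31) alone gives x31 = 1.
(x41') alone gives x41 = 0.
(x43) alone gives x43 = 1.
That conflicts with the unit clause (x43').
Either choice for x21 ends in contradiction.
So x12 must be the other value — set x12 = 0.
(x13) alone gives x13 = 1.
(x23') alone gives x23 = 0.
(x33') alone gives x33 = 0.
(x43') alone gives x43 = 0.
Suppose x21 = 1.
(x31') alone gives x31 = 0.
(x32) alone gives x32 = 1.
(x41') alone gives x41 = 0.
(x42) alone gives x42 = 1.
That conflicts with the unit clause (x42').
So x21 must be the other value — set x21 = 0.
(x22) alone gives x22 = 1.
(x32') alone gives x32 = 0.
(x31) alone gives x31 = 1.
(x41') alone gives x41 = 0.
(x42) alone gives x42 = 1.
That conflicts with the unit clause (x42').
Either choice for x21 ends in contradiction.
Either choice for x12 ends in contradiction.
So x11 must be the other value — set x11 = 1.
(x21') alone gives x21 = 0.
(x31') alone gives x31 = 0.
(x41') alone gives x41 = 0.
Suppose x22 = 1.
(x12') alone gives x12 = 0.
(x32') alone gives x32 = 0.
(x33) alone gives x33 = 1.
(x42') alone gives x42 = 0.
(x43) alone gives x43 = 1.
That conflicts with the unit clause (x43').
So x22 must be the other value — set x22 = 0.
(x23) alone gives x23 = 1.
(x13') alone gives x13 = 0.
(x33') alone gives x33 = 0.
(x32) alone gives x32 = 1.
(x12') alone gives x12 = 0.
(x42') alone gives x42 = 0.
(x43) alone gives x43 = 1.
That conflicts with the unit clause (x43').
Either choice for x22 ends in contradiction.
Either choice for x11 ends in contradiction.

UNSATISFIABLE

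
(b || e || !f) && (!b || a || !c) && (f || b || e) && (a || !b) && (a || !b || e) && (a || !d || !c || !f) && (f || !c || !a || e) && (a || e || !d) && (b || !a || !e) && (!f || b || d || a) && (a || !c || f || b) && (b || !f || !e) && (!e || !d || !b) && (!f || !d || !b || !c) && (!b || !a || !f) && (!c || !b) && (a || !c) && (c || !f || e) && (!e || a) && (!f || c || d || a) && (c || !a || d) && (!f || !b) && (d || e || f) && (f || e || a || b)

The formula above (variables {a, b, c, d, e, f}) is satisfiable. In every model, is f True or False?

False

Suppose f = true.
The clause (!b) is unit, so b = false.
The clause (e) is unit, so e = true.
Now (!e) is unsatisfied and unit — conflict.
So every satisfying assignment has f = False.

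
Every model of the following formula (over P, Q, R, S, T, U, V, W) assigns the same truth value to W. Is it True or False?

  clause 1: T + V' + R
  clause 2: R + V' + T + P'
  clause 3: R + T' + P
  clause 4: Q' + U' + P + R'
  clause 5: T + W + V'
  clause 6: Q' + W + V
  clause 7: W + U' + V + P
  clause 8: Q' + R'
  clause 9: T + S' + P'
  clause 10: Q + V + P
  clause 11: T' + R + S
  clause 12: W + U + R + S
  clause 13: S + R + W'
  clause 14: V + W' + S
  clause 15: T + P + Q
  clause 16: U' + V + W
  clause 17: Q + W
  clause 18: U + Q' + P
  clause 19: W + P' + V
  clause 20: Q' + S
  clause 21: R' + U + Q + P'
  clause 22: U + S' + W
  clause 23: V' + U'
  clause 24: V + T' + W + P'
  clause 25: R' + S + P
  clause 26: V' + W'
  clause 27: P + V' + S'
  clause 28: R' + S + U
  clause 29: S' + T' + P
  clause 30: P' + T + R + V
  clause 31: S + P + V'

True

Suppose W = 0.
(Q) alone gives Q = 1.
(V) alone gives V = 1.
(T) alone gives T = 1.
(R') alone gives R = 0.
(P) alone gives P = 1.
(S) alone gives S = 1.
(U) alone gives U = 1.
That conflicts with the unit clause (U').
So every satisfying assignment has W = True.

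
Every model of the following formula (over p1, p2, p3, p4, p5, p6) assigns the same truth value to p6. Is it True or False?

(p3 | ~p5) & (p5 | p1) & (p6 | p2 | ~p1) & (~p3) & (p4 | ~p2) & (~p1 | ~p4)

Suppose p6 = 0.
(~p3) alone gives p3 = 0.
(~p5) alone gives p5 = 0.
(p1) alone gives p1 = 1.
(p2) alone gives p2 = 1.
(p4) alone gives p4 = 1.
Now (~p4) is unsatisfied and unit — conflict.
So every satisfying assignment has p6 = True.

True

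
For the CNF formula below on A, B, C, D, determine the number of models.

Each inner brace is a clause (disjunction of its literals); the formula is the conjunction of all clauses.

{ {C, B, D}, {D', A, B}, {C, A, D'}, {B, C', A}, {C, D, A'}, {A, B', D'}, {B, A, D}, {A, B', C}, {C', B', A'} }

5

There are 2^4 = 16 truth assignments over (A, B, C, D).
Check each against the 9 clauses (columns in the order A, B, C, D):
  F F F F  ✗ fails (C + B + D)
  F F F T  ✗ fails (D' + A + B)
  F F T F  ✗ fails (B + C' + A)
  F F T T  ✗ fails (D' + A + B)
  F T F F  ✗ fails (A + B' + C)
  F T F T  ✗ fails (C + A + D')
  F T T F  ✓ satisfies all
  F T T T  ✗ fails (A + B' + D')
  T F F F  ✗ fails (C + B + D)
  T F F T  ✓ satisfies all
  T F T F  ✓ satisfies all
  T F T T  ✓ satisfies all
  T T F F  ✗ fails (C + D + A')
  T T F T  ✓ satisfies all
  T T T F  ✗ fails (C' + B' + A')
  T T T T  ✗ fails (C' + B' + A')
5 of the 16 rows are models.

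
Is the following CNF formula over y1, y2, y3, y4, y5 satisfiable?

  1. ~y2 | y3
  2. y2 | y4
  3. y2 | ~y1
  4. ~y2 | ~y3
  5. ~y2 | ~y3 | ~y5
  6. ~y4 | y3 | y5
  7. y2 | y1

Unsatisfiable

Suppose y2 = 0.
From the singleton clause (y4), y4 = 1.
From the singleton clause (~y1), y1 = 0.
Now (y1) is unsatisfied and unit — conflict.
Undo y2 and try y2 = 1.
From the singleton clause (y3), y3 = 1.
Now (~y3) is unsatisfied and unit — conflict.
Neither y2 = 1 nor y2 = 0 works.
No assignment satisfies every clause.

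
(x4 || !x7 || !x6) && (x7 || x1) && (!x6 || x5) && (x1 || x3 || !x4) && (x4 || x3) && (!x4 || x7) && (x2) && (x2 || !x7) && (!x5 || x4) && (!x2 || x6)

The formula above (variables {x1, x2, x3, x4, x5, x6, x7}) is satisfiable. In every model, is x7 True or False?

True

Suppose x7 = false.
Unit clause (x1) forces x1 = true.
Unit clause (!x4) forces x4 = false.
Unit clause (x3) forces x3 = true.
Unit clause (x2) forces x2 = true.
Unit clause (!x5) forces x5 = false.
Unit clause (!x6) forces x6 = false.
But (x6) is also a unit clause — contradiction.
So every satisfying assignment has x7 = True.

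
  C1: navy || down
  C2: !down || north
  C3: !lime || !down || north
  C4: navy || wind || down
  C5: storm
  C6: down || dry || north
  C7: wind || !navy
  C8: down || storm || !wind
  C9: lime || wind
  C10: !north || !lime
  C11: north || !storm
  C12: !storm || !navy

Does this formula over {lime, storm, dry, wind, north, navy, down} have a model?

Unit clause (storm) forces storm = true.
Unit clause (north) forces north = true.
Unit clause (!lime) forces lime = false.
Unit clause (wind) forces wind = true.
Unit clause (!navy) forces navy = false.
Unit clause (down) forces down = true.
All clauses hold; dry can take either value.
A satisfying assignment: lime: false; storm: true; dry: false; wind: true; north: true; navy: false; down: true.

Yes, satisfiable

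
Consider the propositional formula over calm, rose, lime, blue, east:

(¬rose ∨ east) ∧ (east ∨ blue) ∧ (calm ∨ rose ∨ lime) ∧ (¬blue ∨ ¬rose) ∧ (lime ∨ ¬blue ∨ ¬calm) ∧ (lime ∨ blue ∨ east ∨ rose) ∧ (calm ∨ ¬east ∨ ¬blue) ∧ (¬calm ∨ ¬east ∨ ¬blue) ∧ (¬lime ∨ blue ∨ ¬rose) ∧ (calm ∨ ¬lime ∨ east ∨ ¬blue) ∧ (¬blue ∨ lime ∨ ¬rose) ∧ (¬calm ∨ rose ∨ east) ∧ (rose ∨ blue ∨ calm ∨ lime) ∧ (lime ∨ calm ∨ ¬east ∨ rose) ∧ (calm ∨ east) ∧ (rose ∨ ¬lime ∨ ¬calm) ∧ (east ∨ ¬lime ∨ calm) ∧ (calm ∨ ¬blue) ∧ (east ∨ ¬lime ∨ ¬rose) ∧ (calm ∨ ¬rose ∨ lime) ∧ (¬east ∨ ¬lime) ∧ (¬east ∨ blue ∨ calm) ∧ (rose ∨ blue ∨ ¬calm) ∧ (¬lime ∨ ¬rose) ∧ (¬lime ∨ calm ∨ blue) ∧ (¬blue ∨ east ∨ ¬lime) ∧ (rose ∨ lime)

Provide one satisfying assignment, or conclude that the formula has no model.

Try rose = True.
The clause (east) is unit, so east = True.
The clause (¬blue) is unit, so blue = False.
The clause (¬lime) is unit, so lime = False.
The clause (calm) is unit, so calm = True.
All clauses are satisfied.

calm: True; rose: True; lime: False; blue: False; east: True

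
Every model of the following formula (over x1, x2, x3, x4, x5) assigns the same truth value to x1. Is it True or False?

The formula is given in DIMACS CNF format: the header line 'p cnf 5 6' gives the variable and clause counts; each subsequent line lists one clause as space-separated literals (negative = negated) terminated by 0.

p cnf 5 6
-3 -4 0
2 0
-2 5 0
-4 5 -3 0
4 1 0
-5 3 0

True

Suppose x1 = False.
From the singleton clause (x2), x2 = True.
From the singleton clause (x5), x5 = True.
From the singleton clause (x4), x4 = True.
From the singleton clause (¬x3), x3 = False.
Now (x3) is unsatisfied and unit — conflict.
So every satisfying assignment has x1 = True.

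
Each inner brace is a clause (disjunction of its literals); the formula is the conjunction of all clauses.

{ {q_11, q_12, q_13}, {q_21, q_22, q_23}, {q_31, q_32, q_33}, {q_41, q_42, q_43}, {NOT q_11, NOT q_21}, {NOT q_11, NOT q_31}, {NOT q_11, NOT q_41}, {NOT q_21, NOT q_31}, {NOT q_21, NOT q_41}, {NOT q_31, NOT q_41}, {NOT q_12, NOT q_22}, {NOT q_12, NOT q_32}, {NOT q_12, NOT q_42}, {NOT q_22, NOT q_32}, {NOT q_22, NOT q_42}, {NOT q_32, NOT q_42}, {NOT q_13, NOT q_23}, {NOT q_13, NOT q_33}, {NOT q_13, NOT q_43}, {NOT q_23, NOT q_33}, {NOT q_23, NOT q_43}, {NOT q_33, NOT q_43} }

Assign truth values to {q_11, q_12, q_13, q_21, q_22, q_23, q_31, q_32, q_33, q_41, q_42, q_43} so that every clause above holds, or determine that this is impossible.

UNSATISFIABLE

Case q_11 = false:
Case q_12 = true:
(NOT q_22) alone gives q_22 = false.
(NOT q_32) alone gives q_32 = false.
(NOT q_42) alone gives q_42 = false.
Case q_21 = true:
(NOT q_31) alone gives q_31 = false.
(q_33) alone gives q_33 = true.
(NOT q_41) alone gives q_41 = false.
(q_43) alone gives q_43 = true.
But (NOT q_43) is also a unit clause — contradiction.
Undo q_21 and try q_21 = false.
(q_23) alone gives q_23 = true.
(NOT q_13) alone gives q_13 = false.
(NOT q_33) alone gives q_33 = false.
(q_31) alone gives q_31 = true.
(NOT q_41) alone gives q_41 = false.
(q_43) alone gives q_43 = true.
But (NOT q_43) is also a unit clause — contradiction.
Either choice for q_21 ends in contradiction.
Undo q_12 and try q_12 = false.
(q_13) alone gives q_13 = true.
(NOT q_23) alone gives q_23 = false.
(NOT q_33) alone gives q_33 = false.
(NOT q_43) alone gives q_43 = false.
Case q_21 = true:
(NOT q_31) alone gives q_31 = false.
(q_32) alone gives q_32 = true.
(NOT q_41) alone gives q_41 = false.
(q_42) alone gives q_42 = true.
But (NOT q_42) is also a unit clause — contradiction.
Undo q_21 and try q_21 = false.
(q_22) alone gives q_22 = true.
(NOT q_32) alone gives q_32 = false.
(q_31) alone gives q_31 = true.
(NOT q_41) alone gives q_41 = false.
(q_42) alone gives q_42 = true.
But (NOT q_42) is also a unit clause — contradiction.
Either choice for q_21 ends in contradiction.
Either choice for q_12 ends in contradiction.
Undo q_11 and try q_11 = true.
(NOT q_21) alone gives q_21 = false.
(NOT q_31) alone gives q_31 = false.
(NOT q_41) alone gives q_41 = false.
Case q_22 = true:
(NOT q_12) alone gives q_12 = false.
(NOT q_32) alone gives q_32 = false.
(q_33) alone gives q_33 = true.
(NOT q_42) alone gives q_42 = false.
(q_43) alone gives q_43 = true.
But (NOT q_43) is also a unit clause — contradiction.
Undo q_22 and try q_22 = false.
(q_23) alone gives q_23 = true.
(NOT q_13) alone gives q_13 = false.
(NOT q_33) alone gives q_33 = false.
(q_32) alone gives q_32 = true.
(NOT q_12) alone gives q_12 = false.
(NOT q_42) alone gives q_42 = false.
(q_43) alone gives q_43 = true.
But (NOT q_43) is also a unit clause — contradiction.
Either choice for q_22 ends in contradiction.
Either choice for q_11 ends in contradiction.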